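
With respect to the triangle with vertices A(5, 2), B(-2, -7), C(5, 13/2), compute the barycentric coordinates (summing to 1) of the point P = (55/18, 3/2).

Signed area of the reference triangle: [ABC] = ½·(5·(-7−(13/2)) + (-2)·(13/2−2) + 5·(2−(-7))) = ½·(-135/2 − 9 + 45) = -63/4.
[PBC] = ½·((55/18)·(-7−(13/2)) + (-2)·(13/2−(3/2)) + 5·(3/2−(-7))) = ½·(-165/4 − 10 + 85/2) = -35/8, so the A-coordinate is (-35/8)/(-63/4) = 5/18.
[APC] = ½·(5·(3/2−(13/2)) + (55/18)·(13/2−2) + 5·(2−(3/2))) = ½·(-25 + 55/4 + 5/2) = -35/8, so the B-coordinate is 5/18.
[ABP] = ½·(5·(-7−(3/2)) + (-2)·(3/2−2) + (55/18)·(2−(-7))) = ½·(-85/2 + 1 + 55/2) = -7, so the C-coordinate is 4/9.

(5/18, 5/18, 4/9)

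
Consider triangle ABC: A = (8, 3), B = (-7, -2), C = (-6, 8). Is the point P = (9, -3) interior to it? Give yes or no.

Barycentric coordinates of P: (161/145, 79/145, -19/29).
The three coordinates are positive, positive, negative; a point is interior exactly when all three are positive.

no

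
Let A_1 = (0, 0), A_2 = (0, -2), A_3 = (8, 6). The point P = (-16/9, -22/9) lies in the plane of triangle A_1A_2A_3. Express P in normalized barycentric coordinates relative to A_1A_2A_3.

Signed area of the reference triangle: [A_1A_2A_3] = ½·(0·(-2−6) + 0·(6−0) + 8·(0−(-2))) = ½·(0 + 0 + 16) = 8.
[PA_2A_3] = ½·((-16/9)·(-2−6) + 0·(6−(-22/9)) + 8·(-22/9−(-2))) = ½·(128/9 + 0 − 32/9) = 16/3, so the A_1-coordinate is (16/3)/8 = 2/3.
[A_1PA_3] = ½·(0·(-22/9−6) + (-16/9)·(6−0) + 8·(0−(-22/9))) = ½·(0 − 32/3 + 176/9) = 40/9, so the A_2-coordinate is 5/9.
[A_1A_2P] = ½·(0·(-2−(-22/9)) + 0·(-22/9−0) + (-16/9)·(0−(-2))) = ½·(0 + 0 − 32/9) = -16/9, so the A_3-coordinate is -2/9.
Check: 2/3 + 5/9 − 2/9 = 1.

(2/3, 5/9, -2/9)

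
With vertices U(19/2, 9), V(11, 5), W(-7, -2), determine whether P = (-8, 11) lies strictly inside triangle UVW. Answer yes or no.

Barycentric coordinates of P: (482/165, -41/15, 134/165).
The three coordinates are positive, negative, positive; a point is interior exactly when all three are positive.

no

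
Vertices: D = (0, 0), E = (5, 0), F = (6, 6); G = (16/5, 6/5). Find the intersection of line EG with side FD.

(2, 2)

Barycentric coordinates of G with respect to DEF: (2/5, 2/5, 1/5).
On side FD the E-coordinate is zero; dropping G's E-weight 2/5 and renormalizing the remaining 1/5 : 2/5 gives weights 1/3, 2/3 on F, D.
H = (1/3)·(6, 6) + (2/3)·(0, 0) = (2, 2).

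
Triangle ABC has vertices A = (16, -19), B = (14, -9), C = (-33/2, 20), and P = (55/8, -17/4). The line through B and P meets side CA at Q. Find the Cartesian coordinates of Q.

Barycentric coordinates of P with respect to ABC: (1/4, 1/2, 1/4).
On side CA the B-coordinate is zero; dropping P's B-weight 1/2 and renormalizing the remaining 1/4 : 1/4 gives weights 1/2, 1/2 on C, A.
Q = (1/2)·(-33/2, 20) + (1/2)·(16, -19) = (-1/4, 1/2).

(-1/4, 1/2)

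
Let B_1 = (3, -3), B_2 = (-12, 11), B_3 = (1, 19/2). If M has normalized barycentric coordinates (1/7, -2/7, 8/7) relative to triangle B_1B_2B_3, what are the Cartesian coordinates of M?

M = (1/7)·B_1 + (-2/7)·B_2 + (8/7)·B_3.
x-coordinate: (1/7)·3 + (-2/7)·(-12) + (8/7)·1 = 5.
y-coordinate: (1/7)·(-3) + (-2/7)·11 + (8/7)·(19/2) = 51/7.

(5, 51/7)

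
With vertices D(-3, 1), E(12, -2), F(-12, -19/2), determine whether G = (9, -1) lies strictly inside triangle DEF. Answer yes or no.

Barycentric coordinates of G: (31/123, 32/41, -4/123).
The three coordinates are positive, positive, negative; a point is interior exactly when all three are positive.

no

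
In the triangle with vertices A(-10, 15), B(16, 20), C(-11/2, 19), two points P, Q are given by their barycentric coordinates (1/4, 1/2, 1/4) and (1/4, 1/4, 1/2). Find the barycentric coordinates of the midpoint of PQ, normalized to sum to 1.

Since both coordinate triples sum to 1, the midpoint's barycentrics are the componentwise average.
(1/4+1/4)/2 = 1/4; similarly 3/8 and 3/8.

(1/4, 3/8, 3/8)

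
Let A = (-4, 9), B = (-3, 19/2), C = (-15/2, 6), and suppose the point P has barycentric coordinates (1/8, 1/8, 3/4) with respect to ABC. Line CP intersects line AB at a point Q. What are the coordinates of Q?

(-7/2, 37/4)

Line CP meets AB where the C-coordinate vanishes; zeroing P's C-weight and renormalizing leaves A, B-weights 1/8 : 1/8 → (1/2, 1/2).
So Q = (1/2)·A + (1/2)·B = (-7/2, 37/4).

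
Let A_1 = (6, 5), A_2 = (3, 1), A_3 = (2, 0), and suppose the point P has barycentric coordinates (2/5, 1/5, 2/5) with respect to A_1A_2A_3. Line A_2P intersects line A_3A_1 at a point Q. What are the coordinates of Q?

Line A_2P meets A_3A_1 where the A_2-coordinate vanishes; zeroing P's A_2-weight and renormalizing leaves A_3, A_1-weights 2/5 : 2/5 → (1/2, 1/2).
So Q = (1/2)·A_3 + (1/2)·A_1 = (4, 5/2).

(4, 5/2)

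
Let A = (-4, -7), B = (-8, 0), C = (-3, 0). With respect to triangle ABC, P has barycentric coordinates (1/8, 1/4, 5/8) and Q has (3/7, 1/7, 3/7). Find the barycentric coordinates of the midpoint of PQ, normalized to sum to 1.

(31/112, 11/56, 59/112)

Since both coordinate triples sum to 1, the midpoint's barycentrics are the componentwise average.
(1/8+3/7)/2 = 31/112; similarly 11/56 and 59/112.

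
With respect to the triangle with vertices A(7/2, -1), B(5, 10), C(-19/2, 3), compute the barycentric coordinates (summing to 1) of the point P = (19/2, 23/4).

(5/8, 3/4, -3/8)

Signed area of the reference triangle: [ABC] = ½·((7/2)·(10−3) + 5·(3−(-1)) + (-19/2)·(-1−10)) = ½·(49/2 + 20 + 209/2) = 149/2.
[PBC] = ½·((19/2)·(10−3) + 5·(3−(23/4)) + (-19/2)·(23/4−10)) = ½·(133/2 − 55/4 + 323/8) = 745/16, so the A-coordinate is (745/16)/(149/2) = 5/8.
[APC] = ½·((7/2)·(23/4−3) + (19/2)·(3−(-1)) + (-19/2)·(-1−(23/4))) = ½·(77/8 + 38 + 513/8) = 447/8, so the B-coordinate is 3/4.
[ABP] = ½·((7/2)·(10−(23/4)) + 5·(23/4−(-1)) + (19/2)·(-1−10)) = ½·(119/8 + 135/4 − 209/2) = -447/16, so the C-coordinate is -3/8.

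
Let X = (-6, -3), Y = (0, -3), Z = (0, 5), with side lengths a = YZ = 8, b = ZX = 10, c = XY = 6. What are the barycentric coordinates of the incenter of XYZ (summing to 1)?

The incenter has barycentric coordinates proportional to the opposite side lengths: (8 : 10 : 6).
Normalizing by 8+10+6 = 24 gives (1/3, 5/12, 1/4).

(1/3, 5/12, 1/4)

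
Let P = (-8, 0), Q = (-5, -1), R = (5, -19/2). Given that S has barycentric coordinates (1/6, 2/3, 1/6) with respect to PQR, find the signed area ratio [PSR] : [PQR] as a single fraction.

2/3

The signed ratio [PSR]/[PQR] equals the barycentric coordinate of S at vertex Q, which is 2/3.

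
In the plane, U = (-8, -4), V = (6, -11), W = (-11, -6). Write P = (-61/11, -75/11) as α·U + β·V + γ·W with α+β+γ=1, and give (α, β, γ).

(3/11, 3/11, 5/11)

Signed area of the reference triangle: [UVW] = ½·((-8)·(-11−(-6)) + 6·(-6−(-4)) + (-11)·(-4−(-11))) = ½·(40 − 12 − 77) = -49/2.
[PVW] = ½·((-61/11)·(-11−(-6)) + 6·(-6−(-75/11)) + (-11)·(-75/11−(-11))) = ½·(305/11 + 54/11 − 46) = -147/22, so the U-coordinate is (-147/22)/(-49/2) = 3/11.
[UPW] = ½·((-8)·(-75/11−(-6)) + (-61/11)·(-6−(-4)) + (-11)·(-4−(-75/11))) = ½·(72/11 + 122/11 − 31) = -147/22, so the V-coordinate is 3/11.
[UVP] = ½·((-8)·(-11−(-75/11)) + 6·(-75/11−(-4)) + (-61/11)·(-4−(-11))) = ½·(368/11 − 186/11 − 427/11) = -245/22, so the W-coordinate is 5/11.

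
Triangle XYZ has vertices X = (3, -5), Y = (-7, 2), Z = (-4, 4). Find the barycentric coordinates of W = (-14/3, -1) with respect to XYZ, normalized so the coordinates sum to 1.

Signed area of the reference triangle: [XYZ] = ½·(3·(2−4) + (-7)·(4−(-5)) + (-4)·(-5−2)) = ½·(-6 − 63 + 28) = -41/2.
[WYZ] = ½·((-14/3)·(2−4) + (-7)·(4−(-1)) + (-4)·(-1−2)) = ½·(28/3 − 35 + 12) = -41/6, so the X-coordinate is (-41/6)/(-41/2) = 1/3.
[XWZ] = ½·(3·(-1−4) + (-14/3)·(4−(-5)) + (-4)·(-5−(-1))) = ½·(-15 − 42 + 16) = -41/2, so the Y-coordinate is 1.
[XYW] = ½·(3·(2−(-1)) + (-7)·(-1−(-5)) + (-14/3)·(-5−2)) = ½·(9 − 28 + 98/3) = 41/6, so the Z-coordinate is -1/3.
Check: 1/3 + 1 − 1/3 = 1.

(1/3, 1, -1/3)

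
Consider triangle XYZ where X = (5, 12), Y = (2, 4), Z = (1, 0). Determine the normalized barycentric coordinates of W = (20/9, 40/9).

(1/9, 7/9, 1/9)

Signed area of the reference triangle: [XYZ] = ½·(5·(4−0) + 2·(0−12) + 1·(12−4)) = ½·(20 − 24 + 8) = 2.
[WYZ] = ½·((20/9)·(4−0) + 2·(0−(40/9)) + 1·(40/9−4)) = ½·(80/9 − 80/9 + 4/9) = 2/9, so the X-coordinate is (2/9)/2 = 1/9.
[XWZ] = ½·(5·(40/9−0) + (20/9)·(0−12) + 1·(12−(40/9))) = ½·(200/9 − 80/3 + 68/9) = 14/9, so the Y-coordinate is 7/9.
[XYW] = ½·(5·(4−(40/9)) + 2·(40/9−12) + (20/9)·(12−4)) = ½·(-20/9 − 136/9 + 160/9) = 2/9, so the Z-coordinate is 1/9.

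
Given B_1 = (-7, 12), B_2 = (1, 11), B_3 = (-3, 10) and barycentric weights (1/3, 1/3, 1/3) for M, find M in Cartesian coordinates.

M = (1/3)·B_1 + (1/3)·B_2 + (1/3)·B_3.
x-coordinate: (1/3)·(-7) + (1/3)·1 + (1/3)·(-3) = -3.
y-coordinate: (1/3)·12 + (1/3)·11 + (1/3)·10 = 11.

(-3, 11)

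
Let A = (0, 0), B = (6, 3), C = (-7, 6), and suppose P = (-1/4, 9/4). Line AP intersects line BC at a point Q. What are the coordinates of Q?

(-1/2, 9/2)

Barycentric coordinates of P with respect to ABC: (1/2, 1/4, 1/4).
On side BC the A-coordinate is zero; dropping P's A-weight 1/2 and renormalizing the remaining 1/4 : 1/4 gives weights 1/2, 1/2 on B, C.
Q = (1/2)·(6, 3) + (1/2)·(-7, 6) = (-1/2, 9/2).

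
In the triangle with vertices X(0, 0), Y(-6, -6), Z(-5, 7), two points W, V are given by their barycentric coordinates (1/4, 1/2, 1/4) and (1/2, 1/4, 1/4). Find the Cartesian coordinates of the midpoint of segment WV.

Barycentric coordinates of the midpoint are the average: (3/8, 3/8, 1/4).
Converting: (3/8)·X + (3/8)·Y + (1/4)·Z = (-7/2, -1/2).

(-7/2, -1/2)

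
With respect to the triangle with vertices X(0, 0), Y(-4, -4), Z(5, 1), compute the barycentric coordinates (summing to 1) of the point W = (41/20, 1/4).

(1/2, 1/20, 9/20)

Signed area of the reference triangle: [XYZ] = ½·(0·(-4−1) + (-4)·(1−0) + 5·(0−(-4))) = ½·(0 − 4 + 20) = 8.
[WYZ] = ½·((41/20)·(-4−1) + (-4)·(1−(1/4)) + 5·(1/4−(-4))) = ½·(-41/4 − 3 + 85/4) = 4, so the X-coordinate is 4/8 = 1/2.
[XWZ] = ½·(0·(1/4−1) + (41/20)·(1−0) + 5·(0−(1/4))) = ½·(0 + 41/20 − 5/4) = 2/5, so the Y-coordinate is 1/20.
[XYW] = ½·(0·(-4−(1/4)) + (-4)·(1/4−0) + (41/20)·(0−(-4))) = ½·(0 − 1 + 41/5) = 18/5, so the Z-coordinate is 9/20.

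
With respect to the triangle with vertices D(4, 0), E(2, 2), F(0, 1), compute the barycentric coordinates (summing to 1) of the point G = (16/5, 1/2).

(7/10, 1/5, 1/10)

Signed area of the reference triangle: [DEF] = ½·(4·(2−1) + 2·(1−0) + 0·(0−2)) = ½·(4 + 2 + 0) = 3.
[GEF] = ½·((16/5)·(2−1) + 2·(1−(1/2)) + 0·(1/2−2)) = ½·(16/5 + 1 + 0) = 21/10, so the D-coordinate is (21/10)/3 = 7/10.
[DGF] = ½·(4·(1/2−1) + (16/5)·(1−0) + 0·(0−(1/2))) = ½·(-2 + 16/5 + 0) = 3/5, so the E-coordinate is 1/5.
[DEG] = ½·(4·(2−(1/2)) + 2·(1/2−0) + (16/5)·(0−2)) = ½·(6 + 1 − 32/5) = 3/10, so the F-coordinate is 1/10.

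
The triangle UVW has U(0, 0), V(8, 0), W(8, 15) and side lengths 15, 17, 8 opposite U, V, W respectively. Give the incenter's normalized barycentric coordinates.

(3/8, 17/40, 1/5)

The incenter has barycentric coordinates proportional to the opposite side lengths: (15 : 17 : 8).
Normalizing by 15+17+8 = 40 gives (3/8, 17/40, 1/5).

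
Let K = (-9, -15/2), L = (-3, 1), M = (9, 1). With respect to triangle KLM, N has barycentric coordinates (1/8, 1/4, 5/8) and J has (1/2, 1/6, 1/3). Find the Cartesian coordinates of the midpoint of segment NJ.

Barycentric coordinates of the midpoint are the average: (5/16, 5/24, 23/48).
Converting: (5/16)·K + (5/24)·L + (23/48)·M = (7/8, -53/32).

(7/8, -53/32)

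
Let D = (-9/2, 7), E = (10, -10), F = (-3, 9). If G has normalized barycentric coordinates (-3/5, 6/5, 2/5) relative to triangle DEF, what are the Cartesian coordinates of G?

G = (-3/5)·D + (6/5)·E + (2/5)·F.
x-coordinate: (-3/5)·(-9/2) + (6/5)·10 + (2/5)·(-3) = 27/2.
y-coordinate: (-3/5)·7 + (6/5)·(-10) + (2/5)·9 = -63/5.

(27/2, -63/5)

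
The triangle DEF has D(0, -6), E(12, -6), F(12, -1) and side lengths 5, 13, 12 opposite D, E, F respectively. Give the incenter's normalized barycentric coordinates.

(1/6, 13/30, 2/5)

The incenter has barycentric coordinates proportional to the opposite side lengths: (5 : 13 : 12).
Normalizing by 5+13+12 = 30 gives (1/6, 13/30, 2/5).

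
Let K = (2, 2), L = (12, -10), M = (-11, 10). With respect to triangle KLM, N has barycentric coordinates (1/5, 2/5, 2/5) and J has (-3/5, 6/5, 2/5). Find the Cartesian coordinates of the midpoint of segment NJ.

Barycentric coordinates of the midpoint are the average: (-1/5, 4/5, 2/5).
Converting: (-1/5)·K + (4/5)·L + (2/5)·M = (24/5, -22/5).

(24/5, -22/5)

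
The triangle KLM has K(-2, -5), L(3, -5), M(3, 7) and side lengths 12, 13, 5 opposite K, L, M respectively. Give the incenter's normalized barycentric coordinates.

The incenter has barycentric coordinates proportional to the opposite side lengths: (12 : 13 : 5).
Normalizing by 12+13+5 = 30 gives (2/5, 13/30, 1/6).

(2/5, 13/30, 1/6)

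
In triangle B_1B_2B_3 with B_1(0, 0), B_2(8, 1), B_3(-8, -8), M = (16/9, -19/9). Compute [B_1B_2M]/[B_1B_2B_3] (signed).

1/3

[B_1B_2B_3] = ½·(0·(1−(-8)) + 8·(-8−0) + (-8)·(0−1)) = ½·(0 − 64 + 8) = -28.
[B_1B_2M] = ½·(0·(1−(-19/9)) + 8·(-19/9−0) + (16/9)·(0−1)) = ½·(0 − 152/9 − 16/9) = -28/3, so the ratio is (-28/3)/(-28) = 1/3.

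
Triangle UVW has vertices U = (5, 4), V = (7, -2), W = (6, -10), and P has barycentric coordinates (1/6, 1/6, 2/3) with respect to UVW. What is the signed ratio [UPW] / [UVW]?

The signed ratio [UPW]/[UVW] equals the barycentric coordinate of P at vertex V, which is 1/6.

1/6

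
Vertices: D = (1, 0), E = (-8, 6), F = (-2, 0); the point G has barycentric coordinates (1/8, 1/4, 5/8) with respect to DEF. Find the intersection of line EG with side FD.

Line EG meets FD where the E-coordinate vanishes; zeroing G's E-weight and renormalizing leaves F, D-weights 5/8 : 1/8 → (5/6, 1/6).
So H = (5/6)·F + (1/6)·D = (-3/2, 0).

(-3/2, 0)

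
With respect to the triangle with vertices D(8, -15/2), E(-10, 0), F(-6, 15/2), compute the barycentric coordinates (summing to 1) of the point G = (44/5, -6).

Signed area of the reference triangle: [DEF] = ½·(8·(0−(15/2)) + (-10)·(15/2−(-15/2)) + (-6)·(-15/2−0)) = ½·(-60 − 150 + 45) = -165/2.
[GEF] = ½·((44/5)·(0−(15/2)) + (-10)·(15/2−(-6)) + (-6)·(-6−0)) = ½·(-66 − 135 + 36) = -165/2, so the D-coordinate is (-165/2)/(-165/2) = 1.
[DGF] = ½·(8·(-6−(15/2)) + (44/5)·(15/2−(-15/2)) + (-6)·(-15/2−(-6))) = ½·(-108 + 132 + 9) = 33/2, so the E-coordinate is -1/5.
[DEG] = ½·(8·(0−(-6)) + (-10)·(-6−(-15/2)) + (44/5)·(-15/2−0)) = ½·(48 − 15 − 66) = -33/2, so the F-coordinate is 1/5.
Check: 1 − 1/5 + 1/5 = 1.

(1, -1/5, 1/5)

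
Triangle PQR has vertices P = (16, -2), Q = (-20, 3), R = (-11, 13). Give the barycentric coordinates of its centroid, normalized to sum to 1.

(1/3, 1/3, 1/3)

The centroid is the average of the vertices, so each weight is 1/3.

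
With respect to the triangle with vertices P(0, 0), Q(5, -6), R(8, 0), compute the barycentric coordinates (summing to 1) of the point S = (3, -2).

(1/2, 1/3, 1/6)

Signed area of the reference triangle: [PQR] = ½·(0·(-6−0) + 5·(0−0) + 8·(0−(-6))) = ½·(0 + 0 + 48) = 24.
[SQR] = ½·(3·(-6−0) + 5·(0−(-2)) + 8·(-2−(-6))) = ½·(-18 + 10 + 32) = 12, so the P-coordinate is 12/24 = 1/2.
[PSR] = ½·(0·(-2−0) + 3·(0−0) + 8·(0−(-2))) = ½·(0 + 0 + 16) = 8, so the Q-coordinate is 1/3.
[PQS] = ½·(0·(-6−(-2)) + 5·(-2−0) + 3·(0−(-6))) = ½·(0 − 10 + 18) = 4, so the R-coordinate is 1/6.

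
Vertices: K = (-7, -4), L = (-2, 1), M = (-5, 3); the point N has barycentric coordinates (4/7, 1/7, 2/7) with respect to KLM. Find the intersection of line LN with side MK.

Line LN meets MK where the L-coordinate vanishes; zeroing N's L-weight and renormalizing leaves M, K-weights 2/7 : 4/7 → (1/3, 2/3).
So J = (1/3)·M + (2/3)·K = (-19/3, -5/3).

(-19/3, -5/3)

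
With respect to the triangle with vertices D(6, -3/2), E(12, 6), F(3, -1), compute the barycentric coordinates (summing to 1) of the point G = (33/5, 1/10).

Signed area of the reference triangle: [DEF] = ½·(6·(6−(-1)) + 12·(-1−(-3/2)) + 3·(-3/2−6)) = ½·(42 + 6 − 45/2) = 51/4.
[GEF] = ½·((33/5)·(6−(-1)) + 12·(-1−(1/10)) + 3·(1/10−6)) = ½·(231/5 − 66/5 − 177/10) = 153/20, so the D-coordinate is (153/20)/(51/4) = 3/5.
[DGF] = ½·(6·(1/10−(-1)) + (33/5)·(-1−(-3/2)) + 3·(-3/2−(1/10))) = ½·(33/5 + 33/10 − 24/5) = 51/20, so the E-coordinate is 1/5.
[DEG] = ½·(6·(6−(1/10)) + 12·(1/10−(-3/2)) + (33/5)·(-3/2−6)) = ½·(177/5 + 96/5 − 99/2) = 51/20, so the F-coordinate is 1/5.
Check: 3/5 + 1/5 + 1/5 = 1.

(3/5, 1/5, 1/5)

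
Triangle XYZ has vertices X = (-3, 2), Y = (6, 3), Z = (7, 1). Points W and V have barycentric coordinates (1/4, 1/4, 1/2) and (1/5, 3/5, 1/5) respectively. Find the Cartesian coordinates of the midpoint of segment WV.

Barycentric coordinates of the midpoint are the average: (9/40, 17/40, 7/20).
Converting: (9/40)·X + (17/40)·Y + (7/20)·Z = (173/40, 83/40).

(173/40, 83/40)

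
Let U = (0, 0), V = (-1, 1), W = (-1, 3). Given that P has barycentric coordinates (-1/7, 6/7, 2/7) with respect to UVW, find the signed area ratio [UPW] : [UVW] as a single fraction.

The signed ratio [UPW]/[UVW] equals the barycentric coordinate of P at vertex V, which is 6/7.

6/7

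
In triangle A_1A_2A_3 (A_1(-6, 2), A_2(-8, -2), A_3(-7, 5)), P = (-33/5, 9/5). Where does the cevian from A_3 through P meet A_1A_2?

(-13/2, 1)

Barycentric coordinates of P with respect to A_1A_2A_3: (3/5, 1/5, 1/5).
On side A_1A_2 the A_3-coordinate is zero; dropping P's A_3-weight 1/5 and renormalizing the remaining 3/5 : 1/5 gives weights 3/4, 1/4 on A_1, A_2.
Q = (3/4)·(-6, 2) + (1/4)·(-8, -2) = (-13/2, 1).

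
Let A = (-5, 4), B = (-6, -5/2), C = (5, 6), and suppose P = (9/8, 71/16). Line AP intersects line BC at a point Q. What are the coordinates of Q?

Barycentric coordinates of P with respect to ABC: (1/4, 1/8, 5/8).
On side BC the A-coordinate is zero; dropping P's A-weight 1/4 and renormalizing the remaining 1/8 : 5/8 gives weights 1/6, 5/6 on B, C.
Q = (1/6)·(-6, -5/2) + (5/6)·(5, 6) = (19/6, 55/12).

(19/6, 55/12)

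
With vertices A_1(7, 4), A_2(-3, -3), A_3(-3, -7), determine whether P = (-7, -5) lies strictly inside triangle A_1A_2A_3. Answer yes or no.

no

Barycentric coordinates of P: (-2/5, 8/5, -1/5).
The three coordinates are negative, positive, negative; a point is interior exactly when all three are positive.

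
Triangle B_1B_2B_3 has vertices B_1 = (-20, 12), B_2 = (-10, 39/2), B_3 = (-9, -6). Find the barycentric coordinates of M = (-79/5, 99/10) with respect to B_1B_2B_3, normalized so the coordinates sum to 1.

Signed area of the reference triangle: [B_1B_2B_3] = ½·((-20)·(39/2−(-6)) + (-10)·(-6−12) + (-9)·(12−(39/2))) = ½·(-510 + 180 + 135/2) = -525/4.
[MB_2B_3] = ½·((-79/5)·(39/2−(-6)) + (-10)·(-6−(99/10)) + (-9)·(99/10−(39/2))) = ½·(-4029/10 + 159 + 432/5) = -315/4, so the B_1-coordinate is (-315/4)/(-525/4) = 3/5.
[B_1MB_3] = ½·((-20)·(99/10−(-6)) + (-79/5)·(-6−12) + (-9)·(12−(99/10))) = ½·(-318 + 1422/5 − 189/10) = -105/4, so the B_2-coordinate is 1/5.
[B_1B_2M] = ½·((-20)·(39/2−(99/10)) + (-10)·(99/10−12) + (-79/5)·(12−(39/2))) = ½·(-192 + 21 + 237/2) = -105/4, so the B_3-coordinate is 1/5.

(3/5, 1/5, 1/5)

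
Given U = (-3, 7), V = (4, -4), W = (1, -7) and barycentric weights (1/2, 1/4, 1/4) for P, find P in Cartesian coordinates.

P = (1/2)·U + (1/4)·V + (1/4)·W.
x-coordinate: (1/2)·(-3) + (1/4)·4 + (1/4)·1 = -1/4.
y-coordinate: (1/2)·7 + (1/4)·(-4) + (1/4)·(-7) = 3/4.

(-1/4, 3/4)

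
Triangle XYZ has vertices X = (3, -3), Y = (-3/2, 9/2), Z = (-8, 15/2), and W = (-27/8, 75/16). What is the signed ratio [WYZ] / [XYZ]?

[XYZ] = ½·(3·(9/2−(15/2)) + (-3/2)·(15/2−(-3)) + (-8)·(-3−(9/2))) = ½·(-9 − 63/4 + 60) = 141/8.
[WYZ] = ½·((-27/8)·(9/2−(15/2)) + (-3/2)·(15/2−(75/16)) + (-8)·(75/16−(9/2))) = ½·(81/8 − 135/32 − 3/2) = 141/64, so the ratio is (141/64)/(141/8) = 1/8.

1/8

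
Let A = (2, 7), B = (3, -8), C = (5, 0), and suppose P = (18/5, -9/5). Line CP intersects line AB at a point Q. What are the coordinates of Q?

Barycentric coordinates of P with respect to ABC: (1/5, 2/5, 2/5).
On side AB the C-coordinate is zero; dropping P's C-weight 2/5 and renormalizing the remaining 1/5 : 2/5 gives weights 1/3, 2/3 on A, B.
Q = (1/3)·(2, 7) + (2/3)·(3, -8) = (8/3, -3).

(8/3, -3)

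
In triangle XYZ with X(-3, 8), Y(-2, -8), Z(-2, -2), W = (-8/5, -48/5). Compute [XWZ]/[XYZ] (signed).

3/5

[XYZ] = ½·((-3)·(-8−(-2)) + (-2)·(-2−8) + (-2)·(8−(-8))) = ½·(18 + 20 − 32) = 3.
[XWZ] = ½·((-3)·(-48/5−(-2)) + (-8/5)·(-2−8) + (-2)·(8−(-48/5))) = ½·(114/5 + 16 − 176/5) = 9/5, so the ratio is (9/5)/3 = 3/5.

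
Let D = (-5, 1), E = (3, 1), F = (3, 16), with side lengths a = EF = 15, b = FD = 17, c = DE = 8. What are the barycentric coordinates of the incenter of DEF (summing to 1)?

(3/8, 17/40, 1/5)

The incenter has barycentric coordinates proportional to the opposite side lengths: (15 : 17 : 8).
Normalizing by 15+17+8 = 40 gives (3/8, 17/40, 1/5).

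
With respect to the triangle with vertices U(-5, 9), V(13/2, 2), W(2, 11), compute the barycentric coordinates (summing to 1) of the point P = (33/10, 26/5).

(1/5, 3/5, 1/5)

Signed area of the reference triangle: [UVW] = ½·((-5)·(2−11) + (13/2)·(11−9) + 2·(9−2)) = ½·(45 + 13 + 14) = 36.
[PVW] = ½·((33/10)·(2−11) + (13/2)·(11−(26/5)) + 2·(26/5−2)) = ½·(-297/10 + 377/10 + 32/5) = 36/5, so the U-coordinate is (36/5)/36 = 1/5.
[UPW] = ½·((-5)·(26/5−11) + (33/10)·(11−9) + 2·(9−(26/5))) = ½·(29 + 33/5 + 38/5) = 108/5, so the V-coordinate is 3/5.
[UVP] = ½·((-5)·(2−(26/5)) + (13/2)·(26/5−9) + (33/10)·(9−2)) = ½·(16 − 247/10 + 231/10) = 36/5, so the W-coordinate is 1/5.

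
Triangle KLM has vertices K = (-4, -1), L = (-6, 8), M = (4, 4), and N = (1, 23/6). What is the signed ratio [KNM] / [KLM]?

[KLM] = ½·((-4)·(8−4) + (-6)·(4−(-1)) + 4·(-1−8)) = ½·(-16 − 30 − 36) = -41.
[KNM] = ½·((-4)·(23/6−4) + 1·(4−(-1)) + 4·(-1−(23/6))) = ½·(2/3 + 5 − 58/3) = -41/6, so the ratio is (-41/6)/(-41) = 1/6.

1/6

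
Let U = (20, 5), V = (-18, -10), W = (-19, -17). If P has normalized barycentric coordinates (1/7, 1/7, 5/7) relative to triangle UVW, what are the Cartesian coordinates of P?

P = (1/7)·U + (1/7)·V + (5/7)·W.
x-coordinate: (1/7)·20 + (1/7)·(-18) + (5/7)·(-19) = -93/7.
y-coordinate: (1/7)·5 + (1/7)·(-10) + (5/7)·(-17) = -90/7.

(-93/7, -90/7)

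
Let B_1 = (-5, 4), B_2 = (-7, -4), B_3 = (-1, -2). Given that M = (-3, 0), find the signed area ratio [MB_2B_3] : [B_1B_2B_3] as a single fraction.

[B_1B_2B_3] = ½·((-5)·(-4−(-2)) + (-7)·(-2−4) + (-1)·(4−(-4))) = ½·(10 + 42 − 8) = 22.
[MB_2B_3] = ½·((-3)·(-4−(-2)) + (-7)·(-2−0) + (-1)·(0−(-4))) = ½·(6 + 14 − 4) = 8, so the ratio is 8/22 = 4/11.

4/11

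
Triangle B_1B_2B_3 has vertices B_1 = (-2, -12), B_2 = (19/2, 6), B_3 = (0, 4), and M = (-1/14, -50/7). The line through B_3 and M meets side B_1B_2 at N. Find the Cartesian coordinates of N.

(-1/12, -9)

Barycentric coordinates of M with respect to B_1B_2B_3: (5/7, 1/7, 1/7).
On side B_1B_2 the B_3-coordinate is zero; dropping M's B_3-weight 1/7 and renormalizing the remaining 5/7 : 1/7 gives weights 5/6, 1/6 on B_1, B_2.
N = (5/6)·(-2, -12) + (1/6)·(19/2, 6) = (-1/12, -9).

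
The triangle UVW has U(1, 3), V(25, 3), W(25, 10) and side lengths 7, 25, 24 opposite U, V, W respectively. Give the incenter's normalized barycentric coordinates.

The incenter has barycentric coordinates proportional to the opposite side lengths: (7 : 25 : 24).
Normalizing by 7+25+24 = 56 gives (1/8, 25/56, 3/7).

(1/8, 25/56, 3/7)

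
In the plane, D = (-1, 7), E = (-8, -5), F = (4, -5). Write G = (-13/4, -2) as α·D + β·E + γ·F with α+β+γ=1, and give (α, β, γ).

Signed area of the reference triangle: [DEF] = ½·((-1)·(-5−(-5)) + (-8)·(-5−7) + 4·(7−(-5))) = ½·(0 + 96 + 48) = 72.
[GEF] = ½·((-13/4)·(-5−(-5)) + (-8)·(-5−(-2)) + 4·(-2−(-5))) = ½·(0 + 24 + 12) = 18, so the D-coordinate is 18/72 = 1/4.
[DGF] = ½·((-1)·(-2−(-5)) + (-13/4)·(-5−7) + 4·(7−(-2))) = ½·(-3 + 39 + 36) = 36, so the E-coordinate is 1/2.
[DEG] = ½·((-1)·(-5−(-2)) + (-8)·(-2−7) + (-13/4)·(7−(-5))) = ½·(3 + 72 − 39) = 18, so the F-coordinate is 1/4.
Check: 1/4 + 1/2 + 1/4 = 1.

(1/4, 1/2, 1/4)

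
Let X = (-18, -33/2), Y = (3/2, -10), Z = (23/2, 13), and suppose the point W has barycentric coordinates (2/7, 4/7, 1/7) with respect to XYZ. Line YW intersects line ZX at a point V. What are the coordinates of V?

Line YW meets ZX where the Y-coordinate vanishes; zeroing W's Y-weight and renormalizing leaves Z, X-weights 1/7 : 2/7 → (1/3, 2/3).
So V = (1/3)·Z + (2/3)·X = (-49/6, -20/3).

(-49/6, -20/3)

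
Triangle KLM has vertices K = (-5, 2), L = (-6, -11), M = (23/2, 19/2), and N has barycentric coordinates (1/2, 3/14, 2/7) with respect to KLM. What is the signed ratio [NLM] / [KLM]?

1/2

The signed ratio [NLM]/[KLM] equals the barycentric coordinate of N at vertex K, which is 1/2.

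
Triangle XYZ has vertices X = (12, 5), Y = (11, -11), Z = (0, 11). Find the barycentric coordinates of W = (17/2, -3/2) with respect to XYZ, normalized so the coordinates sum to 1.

Signed area of the reference triangle: [XYZ] = ½·(12·(-11−11) + 11·(11−5) + 0·(5−(-11))) = ½·(-264 + 66 + 0) = -99.
[WYZ] = ½·((17/2)·(-11−11) + 11·(11−(-3/2)) + 0·(-3/2−(-11))) = ½·(-187 + 275/2 + 0) = -99/4, so the X-coordinate is (-99/4)/(-99) = 1/4.
[XWZ] = ½·(12·(-3/2−11) + (17/2)·(11−5) + 0·(5−(-3/2))) = ½·(-150 + 51 + 0) = -99/2, so the Y-coordinate is 1/2.
[XYW] = ½·(12·(-11−(-3/2)) + 11·(-3/2−5) + (17/2)·(5−(-11))) = ½·(-114 − 143/2 + 136) = -99/4, so the Z-coordinate is 1/4.
Check: 1/4 + 1/2 + 1/4 = 1.

(1/4, 1/2, 1/4)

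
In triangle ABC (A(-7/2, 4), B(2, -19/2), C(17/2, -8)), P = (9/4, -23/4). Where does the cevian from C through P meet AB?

(1/6, -5)

Barycentric coordinates of P with respect to ABC: (1/4, 1/2, 1/4).
On side AB the C-coordinate is zero; dropping P's C-weight 1/4 and renormalizing the remaining 1/4 : 1/2 gives weights 1/3, 2/3 on A, B.
Q = (1/3)·(-7/2, 4) + (2/3)·(2, -19/2) = (1/6, -5).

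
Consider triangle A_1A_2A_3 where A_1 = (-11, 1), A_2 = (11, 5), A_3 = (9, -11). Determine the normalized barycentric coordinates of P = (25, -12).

(-3/4, 1/2, 5/4)

Signed area of the reference triangle: [A_1A_2A_3] = ½·((-11)·(5−(-11)) + 11·(-11−1) + 9·(1−5)) = ½·(-176 − 132 − 36) = -172.
[PA_2A_3] = ½·(25·(5−(-11)) + 11·(-11−(-12)) + 9·(-12−5)) = ½·(400 + 11 − 153) = 129, so the A_1-coordinate is 129/(-172) = -3/4.
[A_1PA_3] = ½·((-11)·(-12−(-11)) + 25·(-11−1) + 9·(1−(-12))) = ½·(11 − 300 + 117) = -86, so the A_2-coordinate is 1/2.
[A_1A_2P] = ½·((-11)·(5−(-12)) + 11·(-12−1) + 25·(1−5)) = ½·(-187 − 143 − 100) = -215, so the A_3-coordinate is 5/4.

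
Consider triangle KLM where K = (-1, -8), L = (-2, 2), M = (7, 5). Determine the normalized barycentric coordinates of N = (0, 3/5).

Signed area of the reference triangle: [KLM] = ½·((-1)·(2−5) + (-2)·(5−(-8)) + 7·(-8−2)) = ½·(3 − 26 − 70) = -93/2.
[NLM] = ½·(0·(2−5) + (-2)·(5−(3/5)) + 7·(3/5−2)) = ½·(0 − 44/5 − 49/5) = -93/10, so the K-coordinate is (-93/10)/(-93/2) = 1/5.
[KNM] = ½·((-1)·(3/5−5) + 0·(5−(-8)) + 7·(-8−(3/5))) = ½·(22/5 + 0 − 301/5) = -279/10, so the L-coordinate is 3/5.
[KLN] = ½·((-1)·(2−(3/5)) + (-2)·(3/5−(-8)) + 0·(-8−2)) = ½·(-7/5 − 86/5 + 0) = -93/10, so the M-coordinate is 1/5.

(1/5, 3/5, 1/5)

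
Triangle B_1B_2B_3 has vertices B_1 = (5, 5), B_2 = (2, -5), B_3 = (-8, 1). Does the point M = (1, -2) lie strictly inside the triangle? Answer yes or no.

yes

Barycentric coordinates of M: (12/59, 75/118, 19/118).
The three coordinates are positive, positive, positive; a point is interior exactly when all three are positive.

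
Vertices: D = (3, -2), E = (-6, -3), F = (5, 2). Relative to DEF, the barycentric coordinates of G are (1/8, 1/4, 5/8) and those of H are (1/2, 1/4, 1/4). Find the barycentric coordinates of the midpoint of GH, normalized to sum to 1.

Since both coordinate triples sum to 1, the midpoint's barycentrics are the componentwise average.
(1/8+1/2)/2 = 5/16; similarly 1/4 and 7/16.

(5/16, 1/4, 7/16)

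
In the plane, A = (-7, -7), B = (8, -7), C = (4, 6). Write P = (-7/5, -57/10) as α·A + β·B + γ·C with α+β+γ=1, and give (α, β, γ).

Signed area of the reference triangle: [ABC] = ½·((-7)·(-7−6) + 8·(6−(-7)) + 4·(-7−(-7))) = ½·(91 + 104 + 0) = 195/2.
[PBC] = ½·((-7/5)·(-7−6) + 8·(6−(-57/10)) + 4·(-57/10−(-7))) = ½·(91/5 + 468/5 + 26/5) = 117/2, so the A-coordinate is (117/2)/(195/2) = 3/5.
[APC] = ½·((-7)·(-57/10−6) + (-7/5)·(6−(-7)) + 4·(-7−(-57/10))) = ½·(819/10 − 91/5 − 26/5) = 117/4, so the B-coordinate is 3/10.
[ABP] = ½·((-7)·(-7−(-57/10)) + 8·(-57/10−(-7)) + (-7/5)·(-7−(-7))) = ½·(91/10 + 52/5 + 0) = 39/4, so the C-coordinate is 1/10.
Check: 3/5 + 3/10 + 1/10 = 1.

(3/5, 3/10, 1/10)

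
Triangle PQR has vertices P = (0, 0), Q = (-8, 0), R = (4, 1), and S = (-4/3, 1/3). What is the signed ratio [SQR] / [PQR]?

1/3

[PQR] = ½·(0·(0−1) + (-8)·(1−0) + 4·(0−0)) = ½·(0 − 8 + 0) = -4.
[SQR] = ½·((-4/3)·(0−1) + (-8)·(1−(1/3)) + 4·(1/3−0)) = ½·(4/3 − 16/3 + 4/3) = -4/3, so the ratio is (-4/3)/(-4) = 1/3.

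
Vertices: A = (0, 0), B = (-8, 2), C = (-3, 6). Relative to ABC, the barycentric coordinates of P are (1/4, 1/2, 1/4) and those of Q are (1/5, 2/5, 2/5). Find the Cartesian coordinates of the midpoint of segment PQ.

Barycentric coordinates of the midpoint are the average: (9/40, 9/20, 13/40).
Converting: (9/40)·A + (9/20)·B + (13/40)·C = (-183/40, 57/20).

(-183/40, 57/20)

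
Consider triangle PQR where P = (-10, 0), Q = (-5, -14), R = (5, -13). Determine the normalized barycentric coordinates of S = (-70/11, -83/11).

Signed area of the reference triangle: [PQR] = ½·((-10)·(-14−(-13)) + (-5)·(-13−0) + 5·(0−(-14))) = ½·(10 + 65 + 70) = 145/2.
[SQR] = ½·((-70/11)·(-14−(-13)) + (-5)·(-13−(-83/11)) + 5·(-83/11−(-14))) = ½·(70/11 + 300/11 + 355/11) = 725/22, so the P-coordinate is (725/22)/(145/2) = 5/11.
[PSR] = ½·((-10)·(-83/11−(-13)) + (-70/11)·(-13−0) + 5·(0−(-83/11))) = ½·(-600/11 + 910/11 + 415/11) = 725/22, so the Q-coordinate is 5/11.
[PQS] = ½·((-10)·(-14−(-83/11)) + (-5)·(-83/11−0) + (-70/11)·(0−(-14))) = ½·(710/11 + 415/11 − 980/11) = 145/22, so the R-coordinate is 1/11.

(5/11, 5/11, 1/11)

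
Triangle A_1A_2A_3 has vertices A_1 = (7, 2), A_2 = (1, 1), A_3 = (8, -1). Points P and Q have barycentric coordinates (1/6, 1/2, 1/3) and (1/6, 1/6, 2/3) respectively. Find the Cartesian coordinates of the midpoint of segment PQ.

(11/2, 1/6)

Barycentric coordinates of the midpoint are the average: (1/6, 1/3, 1/2).
Converting: (1/6)·A_1 + (1/3)·A_2 + (1/2)·A_3 = (11/2, 1/6).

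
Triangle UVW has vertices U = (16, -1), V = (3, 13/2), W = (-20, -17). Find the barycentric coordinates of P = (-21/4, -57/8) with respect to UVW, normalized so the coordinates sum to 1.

(1/4, 1/4, 1/2)

Signed area of the reference triangle: [UVW] = ½·(16·(13/2−(-17)) + 3·(-17−(-1)) + (-20)·(-1−(13/2))) = ½·(376 − 48 + 150) = 239.
[PVW] = ½·((-21/4)·(13/2−(-17)) + 3·(-17−(-57/8)) + (-20)·(-57/8−(13/2))) = ½·(-987/8 − 237/8 + 545/2) = 239/4, so the U-coordinate is (239/4)/239 = 1/4.
[UPW] = ½·(16·(-57/8−(-17)) + (-21/4)·(-17−(-1)) + (-20)·(-1−(-57/8))) = ½·(158 + 84 − 245/2) = 239/4, so the V-coordinate is 1/4.
[UVP] = ½·(16·(13/2−(-57/8)) + 3·(-57/8−(-1)) + (-21/4)·(-1−(13/2))) = ½·(218 − 147/8 + 315/8) = 239/2, so the W-coordinate is 1/2.
Check: 1/4 + 1/4 + 1/2 = 1.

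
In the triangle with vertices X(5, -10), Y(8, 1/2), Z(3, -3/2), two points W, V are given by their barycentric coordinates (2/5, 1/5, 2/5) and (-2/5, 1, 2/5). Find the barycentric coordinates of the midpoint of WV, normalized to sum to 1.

Since both coordinate triples sum to 1, the midpoint's barycentrics are the componentwise average.
(2/5+-2/5)/2 = 0; similarly 3/5 and 2/5.

(0, 3/5, 2/5)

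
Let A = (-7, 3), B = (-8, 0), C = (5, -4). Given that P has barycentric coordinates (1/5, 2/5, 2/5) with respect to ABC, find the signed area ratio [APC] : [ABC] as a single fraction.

The signed ratio [APC]/[ABC] equals the barycentric coordinate of P at vertex B, which is 2/5.

2/5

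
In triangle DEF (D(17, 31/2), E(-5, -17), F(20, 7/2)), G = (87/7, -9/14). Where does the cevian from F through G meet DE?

(7/3, -37/6)

Barycentric coordinates of G with respect to DEF: (1/7, 2/7, 4/7).
On side DE the F-coordinate is zero; dropping G's F-weight 4/7 and renormalizing the remaining 1/7 : 2/7 gives weights 1/3, 2/3 on D, E.
H = (1/3)·(17, 31/2) + (2/3)·(-5, -17) = (7/3, -37/6).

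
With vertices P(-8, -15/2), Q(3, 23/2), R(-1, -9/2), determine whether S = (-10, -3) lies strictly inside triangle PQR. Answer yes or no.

Barycentric coordinates of S: (3/2, 3/8, -7/8).
The three coordinates are positive, positive, negative; a point is interior exactly when all three are positive.

no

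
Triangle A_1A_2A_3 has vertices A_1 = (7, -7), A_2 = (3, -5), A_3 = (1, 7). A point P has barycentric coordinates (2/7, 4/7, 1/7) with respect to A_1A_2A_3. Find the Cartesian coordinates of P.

P = (2/7)·A_1 + (4/7)·A_2 + (1/7)·A_3.
x-coordinate: (2/7)·7 + (4/7)·3 + (1/7)·1 = 27/7.
y-coordinate: (2/7)·(-7) + (4/7)·(-5) + (1/7)·7 = -27/7.

(27/7, -27/7)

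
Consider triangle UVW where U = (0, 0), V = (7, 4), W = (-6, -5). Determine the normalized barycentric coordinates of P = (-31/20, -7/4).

(1/5, 1/4, 11/20)

Signed area of the reference triangle: [UVW] = ½·(0·(4−(-5)) + 7·(-5−0) + (-6)·(0−4)) = ½·(0 − 35 + 24) = -11/2.
[PVW] = ½·((-31/20)·(4−(-5)) + 7·(-5−(-7/4)) + (-6)·(-7/4−4)) = ½·(-279/20 − 91/4 + 69/2) = -11/10, so the U-coordinate is (-11/10)/(-11/2) = 1/5.
[UPW] = ½·(0·(-7/4−(-5)) + (-31/20)·(-5−0) + (-6)·(0−(-7/4))) = ½·(0 + 31/4 − 21/2) = -11/8, so the V-coordinate is 1/4.
[UVP] = ½·(0·(4−(-7/4)) + 7·(-7/4−0) + (-31/20)·(0−4)) = ½·(0 − 49/4 + 31/5) = -121/40, so the W-coordinate is 11/20.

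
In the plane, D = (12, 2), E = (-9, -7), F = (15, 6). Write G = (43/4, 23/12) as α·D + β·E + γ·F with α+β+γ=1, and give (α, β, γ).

Signed area of the reference triangle: [DEF] = ½·(12·(-7−6) + (-9)·(6−2) + 15·(2−(-7))) = ½·(-156 − 36 + 135) = -57/2.
[GEF] = ½·((43/4)·(-7−6) + (-9)·(6−(23/12)) + 15·(23/12−(-7))) = ½·(-559/4 − 147/4 + 535/4) = -171/8, so the D-coordinate is (-171/8)/(-57/2) = 3/4.
[DGF] = ½·(12·(23/12−6) + (43/4)·(6−2) + 15·(2−(23/12))) = ½·(-49 + 43 + 5/4) = -19/8, so the E-coordinate is 1/12.
[DEG] = ½·(12·(-7−(23/12)) + (-9)·(23/12−2) + (43/4)·(2−(-7))) = ½·(-107 + 3/4 + 387/4) = -19/4, so the F-coordinate is 1/6.

(3/4, 1/12, 1/6)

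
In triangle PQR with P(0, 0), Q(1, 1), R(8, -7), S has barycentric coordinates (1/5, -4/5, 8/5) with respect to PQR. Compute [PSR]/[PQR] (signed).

-4/5

The signed ratio [PSR]/[PQR] equals the barycentric coordinate of S at vertex Q, which is -4/5.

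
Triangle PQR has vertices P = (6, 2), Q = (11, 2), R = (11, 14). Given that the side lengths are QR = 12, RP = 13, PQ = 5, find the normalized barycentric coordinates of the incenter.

(2/5, 13/30, 1/6)

The incenter has barycentric coordinates proportional to the opposite side lengths: (12 : 13 : 5).
Normalizing by 12+13+5 = 30 gives (2/5, 13/30, 1/6).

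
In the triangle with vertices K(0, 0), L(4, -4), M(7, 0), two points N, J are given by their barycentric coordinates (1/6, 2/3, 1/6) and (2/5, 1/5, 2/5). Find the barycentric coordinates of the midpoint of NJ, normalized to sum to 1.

(17/60, 13/30, 17/60)

Since both coordinate triples sum to 1, the midpoint's barycentrics are the componentwise average.
(1/6+2/5)/2 = 17/60; similarly 13/30 and 17/60.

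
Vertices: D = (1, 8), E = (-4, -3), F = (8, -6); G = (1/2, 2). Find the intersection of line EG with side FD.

(11/4, 9/2)

Barycentric coordinates of G with respect to DEF: (1/2, 1/3, 1/6).
On side FD the E-coordinate is zero; dropping G's E-weight 1/3 and renormalizing the remaining 1/6 : 1/2 gives weights 1/4, 3/4 on F, D.
H = (1/4)·(8, -6) + (3/4)·(1, 8) = (11/4, 9/2).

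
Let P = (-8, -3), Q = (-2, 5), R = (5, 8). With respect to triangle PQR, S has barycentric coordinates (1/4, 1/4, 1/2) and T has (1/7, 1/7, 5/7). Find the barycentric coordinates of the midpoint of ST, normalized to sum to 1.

Since both coordinate triples sum to 1, the midpoint's barycentrics are the componentwise average.
(1/4+1/7)/2 = 11/56; similarly 11/56 and 17/28.

(11/56, 11/56, 17/28)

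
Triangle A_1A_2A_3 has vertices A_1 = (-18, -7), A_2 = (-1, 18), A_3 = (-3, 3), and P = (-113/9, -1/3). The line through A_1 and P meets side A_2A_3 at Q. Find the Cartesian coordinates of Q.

(-5/3, 13)

Barycentric coordinates of P with respect to A_1A_2A_3: (2/3, 2/9, 1/9).
On side A_2A_3 the A_1-coordinate is zero; dropping P's A_1-weight 2/3 and renormalizing the remaining 2/9 : 1/9 gives weights 2/3, 1/3 on A_2, A_3.
Q = (2/3)·(-1, 18) + (1/3)·(-3, 3) = (-5/3, 13).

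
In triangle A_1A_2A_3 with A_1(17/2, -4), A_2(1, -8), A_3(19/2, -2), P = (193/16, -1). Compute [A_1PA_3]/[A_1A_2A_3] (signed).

[A_1A_2A_3] = ½·((17/2)·(-8−(-2)) + 1·(-2−(-4)) + (19/2)·(-4−(-8))) = ½·(-51 + 2 + 38) = -11/2.
[A_1PA_3] = ½·((17/2)·(-1−(-2)) + (193/16)·(-2−(-4)) + (19/2)·(-4−(-1))) = ½·(17/2 + 193/8 − 57/2) = 33/16, so the ratio is (33/16)/(-11/2) = -3/8.

-3/8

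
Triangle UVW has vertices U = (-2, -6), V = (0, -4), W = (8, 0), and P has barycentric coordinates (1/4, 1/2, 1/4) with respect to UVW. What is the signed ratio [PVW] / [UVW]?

1/4

The signed ratio [PVW]/[UVW] equals the barycentric coordinate of P at vertex U, which is 1/4.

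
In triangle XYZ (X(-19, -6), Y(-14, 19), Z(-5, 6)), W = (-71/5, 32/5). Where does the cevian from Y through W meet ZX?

(-43/3, -2)

Barycentric coordinates of W with respect to XYZ: (2/5, 2/5, 1/5).
On side ZX the Y-coordinate is zero; dropping W's Y-weight 2/5 and renormalizing the remaining 1/5 : 2/5 gives weights 1/3, 2/3 on Z, X.
V = (1/3)·(-5, 6) + (2/3)·(-19, -6) = (-43/3, -2).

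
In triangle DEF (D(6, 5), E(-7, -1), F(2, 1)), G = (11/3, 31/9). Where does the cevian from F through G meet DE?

Barycentric coordinates of G with respect to DEF: (2/3, 1/9, 2/9).
On side DE the F-coordinate is zero; dropping G's F-weight 2/9 and renormalizing the remaining 2/3 : 1/9 gives weights 6/7, 1/7 on D, E.
H = (6/7)·(6, 5) + (1/7)·(-7, -1) = (29/7, 29/7).

(29/7, 29/7)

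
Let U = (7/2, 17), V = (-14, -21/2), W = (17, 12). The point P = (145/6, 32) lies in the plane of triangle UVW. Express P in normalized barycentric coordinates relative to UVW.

Signed area of the reference triangle: [UVW] = ½·((7/2)·(-21/2−12) + (-14)·(12−17) + 17·(17−(-21/2))) = ½·(-315/4 + 70 + 935/2) = 1835/8.
[PVW] = ½·((145/6)·(-21/2−12) + (-14)·(12−32) + 17·(32−(-21/2))) = ½·(-2175/4 + 280 + 1445/2) = 1835/8, so the U-coordinate is (1835/8)/(1835/8) = 1.
[UPW] = ½·((7/2)·(32−12) + (145/6)·(12−17) + 17·(17−32)) = ½·(70 − 725/6 − 255) = -1835/12, so the V-coordinate is -2/3.
[UVP] = ½·((7/2)·(-21/2−32) + (-14)·(32−17) + (145/6)·(17−(-21/2))) = ½·(-595/4 − 210 + 7975/12) = 1835/12, so the W-coordinate is 2/3.
Check: 1 − 2/3 + 2/3 = 1.

(1, -2/3, 2/3)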